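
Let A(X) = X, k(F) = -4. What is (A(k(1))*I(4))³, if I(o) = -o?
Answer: 4096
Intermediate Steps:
(A(k(1))*I(4))³ = (-(-4)*4)³ = (-4*(-4))³ = 16³ = 4096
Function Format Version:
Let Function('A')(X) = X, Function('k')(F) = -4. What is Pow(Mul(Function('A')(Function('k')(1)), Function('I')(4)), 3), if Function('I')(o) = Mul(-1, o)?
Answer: 4096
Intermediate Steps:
Pow(Mul(Function('A')(Function('k')(1)), Function('I')(4)), 3) = Pow(Mul(-4, Mul(-1, 4)), 3) = Pow(Mul(-4, -4), 3) = Pow(16, 3) = 4096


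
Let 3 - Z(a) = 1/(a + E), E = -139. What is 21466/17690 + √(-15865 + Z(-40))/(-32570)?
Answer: 10733/8845 - I*√508234163/5830030 ≈ 1.2135 - 0.0038669*I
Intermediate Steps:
Z(a) = 3 - 1/(-139 + a) (Z(a) = 3 - 1/(a - 139) = 3 - 1/(-139 + a))
21466/17690 + √(-15865 + Z(-40))/(-32570) = 21466/17690 + √(-15865 + (-418 + 3*(-40))/(-139 - 40))/(-32570) = 21466*(1/17690) + √(-15865 + (-418 - 120)/(-179))*(-1/32570) = 10733/8845 + √(-15865 - 1/179*(-538))*(-1/32570) = 10733/8845 + √(-15865 + 538/179)*(-1/32570) = 10733/8845 + √(-2839297/179)*(-1/32570) = 10733/8845 + (I*√508234163/179)*(-1/32570) = 10733/8845 - I*√508234163/5830030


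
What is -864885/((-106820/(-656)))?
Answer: -4052604/763 ≈ -5311.4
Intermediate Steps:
-864885/((-106820/(-656))) = -864885/((-106820*(-1)/656)) = -864885/((-545*(-49/164))) = -864885/26705/164 = -864885*164/26705 = -4052604/763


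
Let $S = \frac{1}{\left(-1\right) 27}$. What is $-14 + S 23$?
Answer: $- \frac{401}{27} \approx -14.852$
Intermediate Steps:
$S = - \frac{1}{27}$ ($S = \frac{1}{-27} = - \frac{1}{27} \approx -0.037037$)
$-14 + S 23 = -14 - \frac{23}{27} = - \frac{401}{27}$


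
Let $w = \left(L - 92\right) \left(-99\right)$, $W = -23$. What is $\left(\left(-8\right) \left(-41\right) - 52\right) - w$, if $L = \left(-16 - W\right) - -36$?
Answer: $-4575$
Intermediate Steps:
$L = 43$ ($L = \left(-16 - -23\right) - -36 = \left(-16 + 23\right) + 36 = 7 + 36 = 43$)
$w = 4851$ ($w = \left(43 - 92\right) \left(-99\right) = \left(-49\right) \left(-99\right) = 4851$)
$\left(\left(-8\right) \left(-41\right) - 52\right) - w = \left(\left(-8\right) \left(-41\right) - 52\right) - 4851 = \left(328 - 52\right) - 4851 = 276 - 4851 = -4575$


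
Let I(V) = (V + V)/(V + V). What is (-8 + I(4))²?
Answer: 49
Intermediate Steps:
I(V) = 1 (I(V) = (2*V)/((2*V)) = (2*V)*(1/(2*V)) = 1)
(-8 + I(4))² = (-8 + 1)² = (-7)² = 49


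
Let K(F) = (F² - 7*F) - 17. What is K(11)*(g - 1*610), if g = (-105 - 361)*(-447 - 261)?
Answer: 8891586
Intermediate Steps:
g = 329928 (g = -466*(-708) = 329928)
K(F) = -17 + F² - 7*F
K(11)*(g - 1*610) = (-17 + 11² - 7*11)*(329928 - 1*610) = (-17 + 121 - 77)*(329928 - 610) = 27*329318 = 8891586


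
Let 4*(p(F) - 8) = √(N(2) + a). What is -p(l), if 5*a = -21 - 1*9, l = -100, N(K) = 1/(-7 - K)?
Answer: -8 - I*√55/12 ≈ -8.0 - 0.61802*I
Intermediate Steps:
a = -6 (a = (-21 - 1*9)/5 = (-21 - 9)/5 = (⅕)*(-30) = -6)
p(F) = 8 + I*√55/12 (p(F) = 8 + √(-1/(7 + 2) - 6)/4 = 8 + √(-1/9 - 6)/4 = 8 + √(-1*⅑ - 6)/4 = 8 + √(-⅑ - 6)/4 = 8 + √(-55/9)/4 = 8 + (I*√55/3)/4 = 8 + I*√55/12)
-p(l) = -(8 + I*√55/12) = -8 - I*√55/12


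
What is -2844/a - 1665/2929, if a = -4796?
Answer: 86184/3511871 ≈ 0.024541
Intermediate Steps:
-2844/a - 1665/2929 = -2844/(-4796) - 1665/2929 = -2844*(-1/4796) - 1665*1/2929 = 711/1199 - 1665/2929 = 86184/3511871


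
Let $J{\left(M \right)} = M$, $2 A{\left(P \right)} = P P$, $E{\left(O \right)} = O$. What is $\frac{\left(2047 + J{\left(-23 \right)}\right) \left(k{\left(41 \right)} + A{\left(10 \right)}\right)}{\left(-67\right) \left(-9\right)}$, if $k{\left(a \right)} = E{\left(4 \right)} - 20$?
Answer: $\frac{68816}{603} \approx 114.12$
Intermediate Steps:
$A{\left(P \right)} = \frac{P^{2}}{2}$ ($A{\left(P \right)} = \frac{P P}{2} = \frac{P^{2}}{2}$)
$k{\left(a \right)} = -16$ ($k{\left(a \right)} = 4 - 20 = -16$)
$\frac{\left(2047 + J{\left(-23 \right)}\right) \left(k{\left(41 \right)} + A{\left(10 \right)}\right)}{\left(-67\right) \left(-9\right)} = \frac{\left(2047 - 23\right) \left(-16 + \frac{10^{2}}{2}\right)}{\left(-67\right) \left(-9\right)} = \frac{2024 \left(-16 + \frac{1}{2} \cdot 100\right)}{603} = 2024 \left(-16 + 50\right) \frac{1}{603} = 2024 \cdot 34 \cdot \frac{1}{603} = 68816 \cdot \frac{1}{603} = \frac{68816}{603}$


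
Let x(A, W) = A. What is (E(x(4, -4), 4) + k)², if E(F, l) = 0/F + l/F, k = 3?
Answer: 16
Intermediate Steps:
E(F, l) = l/F (E(F, l) = 0 + l/F = l/F)
(E(x(4, -4), 4) + k)² = (4/4 + 3)² = (4*(¼) + 3)² = (1 + 3)² = 4² = 16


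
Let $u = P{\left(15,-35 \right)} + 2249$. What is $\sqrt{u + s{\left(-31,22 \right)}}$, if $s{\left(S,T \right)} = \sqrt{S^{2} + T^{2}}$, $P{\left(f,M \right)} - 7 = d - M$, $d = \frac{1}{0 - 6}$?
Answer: $\frac{\sqrt{82470 + 612 \sqrt{5}}}{6} \approx 48.258$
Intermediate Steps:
$d = - \frac{1}{6}$ ($d = \frac{1}{-6} = - \frac{1}{6} \approx -0.16667$)
$P{\left(f,M \right)} = \frac{41}{6} - M$ ($P{\left(f,M \right)} = 7 - \left(\frac{1}{6} + M\right) = \frac{41}{6} - M$)
$u = \frac{13745}{6}$ ($u = \left(\frac{41}{6} - -35\right) + 2249 = \left(\frac{41}{6} + 35\right) + 2249 = \frac{251}{6} + 2249 = \frac{13745}{6} \approx 2290.8$)
$\sqrt{u + s{\left(-31,22 \right)}} = \sqrt{\frac{13745}{6} + \sqrt{\left(-31\right)^{2} + 22^{2}}} = \sqrt{\frac{13745}{6} + \sqrt{961 + 484}} = \sqrt{\frac{13745}{6} + \sqrt{1445}} = \sqrt{\frac{13745}{6} + 17 \sqrt{5}}$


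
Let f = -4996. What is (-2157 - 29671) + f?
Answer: -36824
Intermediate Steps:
(-2157 - 29671) + f = (-2157 - 29671) - 4996 = -31828 - 4996 = -36824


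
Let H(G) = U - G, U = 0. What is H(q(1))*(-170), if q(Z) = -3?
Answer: -510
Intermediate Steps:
H(G) = -G (H(G) = 0 - G = -G)
H(q(1))*(-170) = -1*(-3)*(-170) = 3*(-170) = -510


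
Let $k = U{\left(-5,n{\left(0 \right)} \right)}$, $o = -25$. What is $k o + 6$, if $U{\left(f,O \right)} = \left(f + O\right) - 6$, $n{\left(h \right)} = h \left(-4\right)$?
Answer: $281$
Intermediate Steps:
$n{\left(h \right)} = - 4 h$
$U{\left(f,O \right)} = -6 + O + f$ ($U{\left(f,O \right)} = \left(O + f\right) - 6 = -6 + O + f$)
$k = -11$ ($k = -6 - 0 - 5 = -6 + 0 - 5 = -11$)
$k o + 6 = \left(-11\right) \left(-25\right) + 6 = 275 + 6 = 281$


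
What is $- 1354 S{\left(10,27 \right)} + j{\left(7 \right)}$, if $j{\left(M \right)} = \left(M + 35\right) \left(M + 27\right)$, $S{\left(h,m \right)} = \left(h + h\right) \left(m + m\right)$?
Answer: $-1460892$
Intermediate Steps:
$S{\left(h,m \right)} = 4 h m$ ($S{\left(h,m \right)} = 2 h 2 m = 4 h m$)
$j{\left(M \right)} = \left(27 + M\right) \left(35 + M\right)$ ($j{\left(M \right)} = \left(35 + M\right) \left(27 + M\right) = \left(27 + M\right) \left(35 + M\right)$)
$- 1354 S{\left(10,27 \right)} + j{\left(7 \right)} = - 1354 \cdot 4 \cdot 10 \cdot 27 + \left(945 + 7^{2} + 62 \cdot 7\right) = \left(-1354\right) 1080 + \left(945 + 49 + 434\right) = -1462320 + 1428 = -1460892$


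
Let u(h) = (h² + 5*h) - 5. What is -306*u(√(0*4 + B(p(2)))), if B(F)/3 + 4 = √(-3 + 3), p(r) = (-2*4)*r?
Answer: 5202 - 3060*I*√3 ≈ 5202.0 - 5300.1*I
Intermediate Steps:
p(r) = -8*r
B(F) = -12 (B(F) = -12 + 3*√(-3 + 3) = -12 + 3*√0 = -12 + 3*0 = -12 + 0 = -12)
u(h) = -5 + h² + 5*h
-306*u(√(0*4 + B(p(2)))) = -306*(-5 + (√(0*4 - 12))² + 5*√(0*4 - 12)) = -306*(-5 + (√(0 - 12))² + 5*√(0 - 12)) = -306*(-5 + (√(-12))² + 5*√(-12)) = -306*(-5 + (2*I*√3)² + 5*(2*I*√3)) = -306*(-5 - 12 + 10*I*√3) = -306*(-17 + 10*I*√3) = 5202 - 3060*I*√3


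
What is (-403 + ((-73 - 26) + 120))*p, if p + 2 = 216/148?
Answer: 7640/37 ≈ 206.49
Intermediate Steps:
p = -20/37 (p = -2 + 216/148 = -2 + 216*(1/148) = -2 + 54/37 = -20/37 ≈ -0.54054)
(-403 + ((-73 - 26) + 120))*p = (-403 + ((-73 - 26) + 120))*(-20/37) = (-403 + (-99 + 120))*(-20/37) = (-403 + 21)*(-20/37) = -382*(-20/37) = 7640/37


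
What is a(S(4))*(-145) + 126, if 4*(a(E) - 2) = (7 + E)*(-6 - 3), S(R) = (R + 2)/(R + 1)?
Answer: 10045/4 ≈ 2511.3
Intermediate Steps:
S(R) = (2 + R)/(1 + R)
a(E) = -55/4 - 9*E/4 (a(E) = 2 + ((7 + E)*(-6 - 3))/4 = 2 + ((7 + E)*(-9))/4 = 2 + (-63 - 9*E)/4 = 2 + (-63/4 - 9*E/4) = -55/4 - 9*E/4)
a(S(4))*(-145) + 126 = (-55/4 - 9*(2 + 4)/(4*(1 + 4)))*(-145) + 126 = (-55/4 - 9*6/(4*5))*(-145) + 126 = (-55/4 - 9*6/20)*(-145) + 126 = (-55/4 - 9/4*6/5)*(-145) + 126 = (-55/4 - 27/10)*(-145) + 126 = -329/20*(-145) + 126 = 9541/4 + 126 = 10045/4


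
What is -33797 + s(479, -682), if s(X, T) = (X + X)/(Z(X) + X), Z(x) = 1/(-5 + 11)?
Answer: -97160627/2875 ≈ -33795.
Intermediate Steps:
Z(x) = ⅙ (Z(x) = 1/6 = ⅙)
s(X, T) = 2*X/(⅙ + X) (s(X, T) = (X + X)/(⅙ + X) = (2*X)/(⅙ + X) = 2*X/(⅙ + X))
-33797 + s(479, -682) = -33797 + 12*479/(1 + 6*479) = -33797 + 12*479/(1 + 2874) = -33797 + 12*479/2875 = -33797 + 12*479*(1/2875) = -33797 + 5748/2875 = -97160627/2875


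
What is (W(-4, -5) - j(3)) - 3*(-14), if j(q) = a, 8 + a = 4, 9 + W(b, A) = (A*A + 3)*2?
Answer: 93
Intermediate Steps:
W(b, A) = -3 + 2*A² (W(b, A) = -9 + (A*A + 3)*2 = -9 + (A² + 3)*2 = -9 + (3 + A²)*2 = -9 + (6 + 2*A²) = -3 + 2*A²)
a = -4 (a = -8 + 4 = -4)
j(q) = -4
(W(-4, -5) - j(3)) - 3*(-14) = ((-3 + 2*(-5)²) - 1*(-4)) - 3*(-14) = ((-3 + 2*25) + 4) + 42 = ((-3 + 50) + 4) + 42 = (47 + 4) + 42 = 51 + 42 = 93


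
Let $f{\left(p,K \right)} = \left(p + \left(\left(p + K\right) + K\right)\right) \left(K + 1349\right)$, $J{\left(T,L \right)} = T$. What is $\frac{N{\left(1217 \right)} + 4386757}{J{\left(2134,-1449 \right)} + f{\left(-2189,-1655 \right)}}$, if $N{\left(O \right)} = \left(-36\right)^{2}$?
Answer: $\frac{4388053}{2354662} \approx 1.8636$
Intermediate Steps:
$N{\left(O \right)} = 1296$
$f{\left(p,K \right)} = \left(1349 + K\right) \left(2 K + 2 p\right)$ ($f{\left(p,K \right)} = \left(p + \left(\left(K + p\right) + K\right)\right) \left(1349 + K\right) = \left(p + \left(p + 2 K\right)\right) \left(1349 + K\right) = \left(2 K + 2 p\right) \left(1349 + K\right) = \left(1349 + K\right) \left(2 K + 2 p\right)$)
$\frac{N{\left(1217 \right)} + 4386757}{J{\left(2134,-1449 \right)} + f{\left(-2189,-1655 \right)}} = \frac{1296 + 4386757}{2134 + \left(2 \left(-1655\right)^{2} + 2698 \left(-1655\right) + 2698 \left(-2189\right) + 2 \left(-1655\right) \left(-2189\right)\right)} = \frac{4388053}{2134 + \left(2 \cdot 2739025 - 4465190 - 5905922 + 7245590\right)} = \frac{4388053}{2134 + \left(5478050 - 4465190 - 5905922 + 7245590\right)} = \frac{4388053}{2134 + 2352528} = \frac{4388053}{2354662}$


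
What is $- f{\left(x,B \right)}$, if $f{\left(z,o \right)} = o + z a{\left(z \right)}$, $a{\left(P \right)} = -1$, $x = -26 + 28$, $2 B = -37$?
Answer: $\frac{41}{2} \approx 20.5$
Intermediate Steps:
$B = - \frac{37}{2}$ ($B = \frac{1}{2} \left(-37\right) = - \frac{37}{2} \approx -18.5$)
$x = 2$
$f{\left(z,o \right)} = o - z$ ($f{\left(z,o \right)} = o + z \left(-1\right) = o - z$)
$- f{\left(x,B \right)} = - (- \frac{37}{2} - 2) = \left(-1\right) \left(- \frac{41}{2}\right) = \frac{41}{2}$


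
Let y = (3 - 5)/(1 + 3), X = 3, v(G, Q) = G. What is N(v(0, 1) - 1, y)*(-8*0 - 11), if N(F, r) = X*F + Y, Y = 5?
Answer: -22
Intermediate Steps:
y = -½ (y = -2/4 = -2*¼ = -½ ≈ -0.50000)
N(F, r) = 5 + 3*F (N(F, r) = 3*F + 5 = 5 + 3*F)
N(v(0, 1) - 1, y)*(-8*0 - 11) = (5 + 3*(0 - 1))*(-8*0 - 11) = (5 + 3*(-1))*(0 - 11) = (5 - 3)*(-11) = 2*(-11) = -22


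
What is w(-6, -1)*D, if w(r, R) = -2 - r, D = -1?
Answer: -4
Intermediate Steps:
w(-6, -1)*D = (-2 - 1*(-6))*(-1) = (-2 + 6)*(-1) = 4*(-1) = -4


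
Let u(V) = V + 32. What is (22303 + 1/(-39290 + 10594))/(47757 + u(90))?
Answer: 1697631/3644392 ≈ 0.46582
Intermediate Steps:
u(V) = 32 + V
(22303 + 1/(-39290 + 10594))/(47757 + u(90)) = (22303 + 1/(-39290 + 10594))/(47757 + (32 + 90)) = (22303 + 1/(-28696))/(47757 + 122) = (22303 - 1/28696)/47879 = (640006887/28696)*(1/47879) = 1697631/3644392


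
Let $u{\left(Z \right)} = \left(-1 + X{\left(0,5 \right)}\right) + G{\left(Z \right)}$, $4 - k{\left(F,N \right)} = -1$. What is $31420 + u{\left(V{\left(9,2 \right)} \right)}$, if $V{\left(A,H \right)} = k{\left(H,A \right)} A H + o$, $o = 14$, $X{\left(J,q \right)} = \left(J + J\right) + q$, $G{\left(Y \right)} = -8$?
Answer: $31416$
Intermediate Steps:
$k{\left(F,N \right)} = 5$ ($k{\left(F,N \right)} = 4 - -1 = 4 + 1 = 5$)
$X{\left(J,q \right)} = q + 2 J$ ($X{\left(J,q \right)} = 2 J + q = q + 2 J$)
$V{\left(A,H \right)} = 14 + 5 A H$ ($V{\left(A,H \right)} = 5 A H + 14 = 14 + 5 A H$)
$u{\left(Z \right)} = -4$ ($u{\left(Z \right)} = \left(-1 + \left(5 + 2 \cdot 0\right)\right) - 8 = \left(-1 + \left(5 + 0\right)\right) - 8 = \left(-1 + 5\right) - 8 = 4 - 8 = -4$)
$31420 + u{\left(V{\left(9,2 \right)} \right)} = 31420 - 4 = 31416$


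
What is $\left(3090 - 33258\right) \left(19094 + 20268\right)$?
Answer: $-1187472816$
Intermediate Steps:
$\left(3090 - 33258\right) \left(19094 + 20268\right) = \left(-30168\right) 39362 = -1187472816$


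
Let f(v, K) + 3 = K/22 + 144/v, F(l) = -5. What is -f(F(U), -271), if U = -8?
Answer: 4853/110 ≈ 44.118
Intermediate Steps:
f(v, K) = -3 + 144/v + K/22 (f(v, K) = -3 + (K/22 + 144/v) = -3 + (144/v + K/22) = -3 + 144/v + K/22)
-f(F(U), -271) = -(-3 + 144/(-5) + (1/22)*(-271)) = -(-3 + 144*(-⅕) - 271/22) = -(-3 - 144/5 - 271/22) = -1*(-4853/110) = 4853/110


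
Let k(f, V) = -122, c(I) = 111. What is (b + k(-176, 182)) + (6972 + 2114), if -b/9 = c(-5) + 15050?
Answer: -127485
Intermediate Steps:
b = -136449 (b = -9*(111 + 15050) = -9*15161 = -136449)
(b + k(-176, 182)) + (6972 + 2114) = (-136449 - 122) + (6972 + 2114) = -136571 + 9086 = -127485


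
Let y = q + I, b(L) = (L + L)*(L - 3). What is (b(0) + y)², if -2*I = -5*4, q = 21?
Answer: 961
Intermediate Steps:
I = 10 (I = -(-5)*4/2 = -½*(-20) = 10)
b(L) = 2*L*(-3 + L) (b(L) = (2*L)*(-3 + L) = 2*L*(-3 + L))
y = 31 (y = 21 + 10 = 31)
(b(0) + y)² = (2*0*(-3 + 0) + 31)² = (2*0*(-3) + 31)² = (0 + 31)² = 31² = 961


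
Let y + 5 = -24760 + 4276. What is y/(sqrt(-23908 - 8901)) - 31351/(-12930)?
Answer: 31351/12930 + 2927*I*sqrt(32809)/4687 ≈ 2.4247 + 113.12*I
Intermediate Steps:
y = -20489 (y = -5 + (-24760 + 4276) = -5 - 20484 = -20489)
y/(sqrt(-23908 - 8901)) - 31351/(-12930) = -20489/sqrt(-23908 - 8901) - 31351/(-12930) = -20489*(-I*sqrt(32809)/32809) - 31351*(-1/12930) = -20489*(-I*sqrt(32809)/32809) + 31351/12930 = -(-2927)*I*sqrt(32809)/4687 + 31351/12930 = 2927*I*sqrt(32809)/4687 + 31351/12930 = 31351/12930 + 2927*I*sqrt(32809)/4687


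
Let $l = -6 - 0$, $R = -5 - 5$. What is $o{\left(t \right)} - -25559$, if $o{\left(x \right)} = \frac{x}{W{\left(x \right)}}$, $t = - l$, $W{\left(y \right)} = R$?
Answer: $\frac{127792}{5} \approx 25558.0$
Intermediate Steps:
$R = -10$ ($R = -5 - 5 = -10$)
$W{\left(y \right)} = -10$
$l = -6$ ($l = -6 + 0 = -6$)
$t = 6$ ($t = \left(-1\right) \left(-6\right) = 6$)
$o{\left(x \right)} = - \frac{x}{10}$ ($o{\left(x \right)} = \frac{x}{-10} = x \left(- \frac{1}{10}\right) = - \frac{x}{10}$)
$o{\left(t \right)} - -25559 = \left(- \frac{1}{10}\right) 6 - -25559 = - \frac{3}{5} + 25559 = \frac{127792}{5}$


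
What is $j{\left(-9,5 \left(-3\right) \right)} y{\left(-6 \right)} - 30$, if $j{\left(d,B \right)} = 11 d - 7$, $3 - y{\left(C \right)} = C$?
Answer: $-984$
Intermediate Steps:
$y{\left(C \right)} = 3 - C$
$j{\left(d,B \right)} = -7 + 11 d$
$j{\left(-9,5 \left(-3\right) \right)} y{\left(-6 \right)} - 30 = \left(-7 + 11 \left(-9\right)\right) \left(3 - -6\right) - 30 = \left(-7 - 99\right) \left(3 + 6\right) - 30 = \left(-106\right) 9 - 30 = -954 - 30 = -984$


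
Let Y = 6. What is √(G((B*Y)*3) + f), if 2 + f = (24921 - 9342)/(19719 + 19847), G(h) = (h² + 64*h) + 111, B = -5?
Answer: √3834448402558/39566 ≈ 49.491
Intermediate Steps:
G(h) = 111 + h² + 64*h
f = -63553/39566 (f = -2 + (24921 - 9342)/(19719 + 19847) = -2 + 15579/39566 = -63553/39566 ≈ -1.6063)
√(G((B*Y)*3) + f) = √((111 + (-5*6*3)² + 64*(-5*6*3)) - 63553/39566) = √((111 + (-30*3)² + 64*(-30*3)) - 63553/39566) = √((111 + (-90)² + 64*(-90)) - 63553/39566) = √((111 + 8100 - 5760) - 63553/39566) = √(2451 - 63553/39566) = √(96912713/39566) = √3834448402558/39566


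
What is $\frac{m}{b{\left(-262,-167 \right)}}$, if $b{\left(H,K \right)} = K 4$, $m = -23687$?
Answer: $\frac{23687}{668} \approx 35.46$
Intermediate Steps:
$b{\left(H,K \right)} = 4 K$
$\frac{m}{b{\left(-262,-167 \right)}} = - \frac{23687}{4 \left(-167\right)} = - \frac{23687}{-668} = \left(-23687\right) \left(- \frac{1}{668}\right) = \frac{23687}{668}$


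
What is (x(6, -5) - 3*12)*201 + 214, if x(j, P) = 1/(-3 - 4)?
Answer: -49355/7 ≈ -7050.7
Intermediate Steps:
x(j, P) = -⅐ (x(j, P) = 1/(-7) = -⅐)
(x(6, -5) - 3*12)*201 + 214 = (-⅐ - 3*12)*201 + 214 = (-⅐ - 36)*201 + 214 = -253/7*201 + 214 = -50853/7 + 214 = -49355/7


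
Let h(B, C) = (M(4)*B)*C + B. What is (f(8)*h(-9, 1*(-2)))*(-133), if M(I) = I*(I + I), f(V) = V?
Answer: -603288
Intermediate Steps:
M(I) = 2*I² (M(I) = I*(2*I) = 2*I²)
h(B, C) = B + 32*B*C (h(B, C) = ((2*4²)*B)*C + B = ((2*16)*B)*C + B = (32*B)*C + B = 32*B*C + B = B + 32*B*C)
(f(8)*h(-9, 1*(-2)))*(-133) = (8*(-9*(1 + 32*(1*(-2)))))*(-133) = (8*(-9*(1 + 32*(-2))))*(-133) = (8*(-9*(1 - 64)))*(-133) = (8*(-9*(-63)))*(-133) = (8*567)*(-133) = 4536*(-133) = -603288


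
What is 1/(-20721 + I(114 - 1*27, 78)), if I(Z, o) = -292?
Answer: -1/21013 ≈ -4.7590e-5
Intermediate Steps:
1/(-20721 + I(114 - 1*27, 78)) = 1/(-20721 - 292) = 1/(-21013) = -1/21013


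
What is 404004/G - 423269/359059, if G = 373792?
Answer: -3288323453/33553345432 ≈ -0.098003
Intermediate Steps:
404004/G - 423269/359059 = 404004/373792 - 423269/359059 = 404004*(1/373792) - 423269*1/359059 = 101001/93448 - 423269/359059 = -3288323453/33553345432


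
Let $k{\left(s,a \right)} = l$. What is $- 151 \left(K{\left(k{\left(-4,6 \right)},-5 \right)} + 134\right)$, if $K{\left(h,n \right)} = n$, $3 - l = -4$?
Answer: $-19479$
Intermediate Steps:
$l = 7$ ($l = 3 - -4 = 3 + 4 = 7$)
$k{\left(s,a \right)} = 7$
$- 151 \left(K{\left(k{\left(-4,6 \right)},-5 \right)} + 134\right) = - 151 \left(-5 + 134\right) = \left(-151\right) 129 = -19479$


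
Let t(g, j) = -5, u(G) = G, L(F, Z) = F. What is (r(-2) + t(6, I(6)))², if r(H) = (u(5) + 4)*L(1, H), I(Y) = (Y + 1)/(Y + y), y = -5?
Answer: 16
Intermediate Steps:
I(Y) = (1 + Y)/(-5 + Y) (I(Y) = (Y + 1)/(Y - 5) = (1 + Y)/(-5 + Y))
r(H) = 9 (r(H) = (5 + 4)*1 = 9*1 = 9)
(r(-2) + t(6, I(6)))² = (9 - 5)² = 4² = 16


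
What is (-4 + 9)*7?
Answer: 35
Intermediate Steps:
(-4 + 9)*7 = 5*7 = 35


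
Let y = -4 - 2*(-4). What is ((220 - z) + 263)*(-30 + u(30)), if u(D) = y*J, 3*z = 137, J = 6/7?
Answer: -81344/7 ≈ -11621.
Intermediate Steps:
y = 4 (y = -4 + 8 = 4)
J = 6/7 (J = 6*(⅐) = 6/7 ≈ 0.85714)
z = 137/3 (z = (⅓)*137 = 137/3 ≈ 45.667)
u(D) = 24/7 (u(D) = 4*(6/7) = 24/7)
((220 - z) + 263)*(-30 + u(30)) = ((220 - 1*137/3) + 263)*(-30 + 24/7) = ((220 - 137/3) + 263)*(-186/7) = (523/3 + 263)*(-186/7) = (1312/3)*(-186/7) = -81344/7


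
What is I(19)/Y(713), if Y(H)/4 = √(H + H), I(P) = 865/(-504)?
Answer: -865*√1426/2874816 ≈ -0.011362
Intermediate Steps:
I(P) = -865/504 (I(P) = 865*(-1/504) = -865/504)
Y(H) = 4*√2*√H (Y(H) = 4*√(H + H) = 4*√(2*H) = 4*(√2*√H) = 4*√2*√H)
I(19)/Y(713) = -865*√1426/5704/504 = -865*√1426/2874816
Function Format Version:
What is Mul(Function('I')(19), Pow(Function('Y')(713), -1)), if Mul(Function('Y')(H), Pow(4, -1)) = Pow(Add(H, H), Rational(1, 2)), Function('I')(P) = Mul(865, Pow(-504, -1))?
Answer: Mul(Rational(-865, 2874816), Pow(1426, Rational(1, 2))) ≈ -0.011362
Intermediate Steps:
Function('I')(P) = Rational(-865, 504) (Function('I')(P) = Mul(865, Rational(-1, 504)) = Rational(-865, 504))
Function('Y')(H) = Mul(4, Pow(2, Rational(1, 2)), Pow(H, Rational(1, 2))) (Function('Y')(H) = Mul(4, Pow(Add(H, H), Rational(1, 2))) = Mul(4, Pow(Mul(2, H), Rational(1, 2))) = Mul(4, Mul(Pow(2, Rational(1, 2)), Pow(H, Rational(1, 2)))) = Mul(4, Pow(2, Rational(1, 2)), Pow(H, Rational(1, 2))))
Mul(Function('I')(19), Pow(Function('Y')(713), -1)) = Mul(Rational(-865, 504), Pow(Mul(4, Pow(2, Rational(1, 2)), Pow(713, Rational(1, 2))), -1)) = Mul(Rational(-865, 504), Pow(Mul(4, Pow(1426, Rational(1, 2))), -1)) = Mul(Rational(-865, 504), Mul(Rational(1, 5704), Pow(1426, Rational(1, 2)))) = Mul(Rational(-865, 2874816), Pow(1426, Rational(1, 2)))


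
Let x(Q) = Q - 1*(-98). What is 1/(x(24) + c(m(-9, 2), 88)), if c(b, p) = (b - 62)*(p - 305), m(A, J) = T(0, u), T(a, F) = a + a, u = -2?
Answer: 1/13576 ≈ 7.3659e-5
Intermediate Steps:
T(a, F) = 2*a
x(Q) = 98 + Q (x(Q) = Q + 98 = 98 + Q)
m(A, J) = 0 (m(A, J) = 2*0 = 0)
c(b, p) = (-305 + p)*(-62 + b) (c(b, p) = (-62 + b)*(-305 + p) = (-305 + p)*(-62 + b))
1/(x(24) + c(m(-9, 2), 88)) = 1/((98 + 24) + (18910 - 305*0 - 62*88 + 0*88)) = 1/(122 + (18910 + 0 - 5456 + 0)) = 1/(122 + 13454) = 1/13576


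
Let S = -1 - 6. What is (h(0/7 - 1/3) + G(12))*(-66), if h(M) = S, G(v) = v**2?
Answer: -9042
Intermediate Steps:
S = -7
h(M) = -7
(h(0/7 - 1/3) + G(12))*(-66) = (-7 + 12**2)*(-66) = (-7 + 144)*(-66) = 137*(-66) = -9042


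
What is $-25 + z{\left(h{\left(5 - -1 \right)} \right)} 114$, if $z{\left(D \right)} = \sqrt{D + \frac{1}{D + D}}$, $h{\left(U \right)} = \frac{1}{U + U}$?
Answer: $-25 + 19 \sqrt{219} \approx 256.17$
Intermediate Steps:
$h{\left(U \right)} = \frac{1}{2 U}$
$z{\left(D \right)} = \sqrt{D + \frac{1}{2 D}}$
$-25 + z{\left(h{\left(5 - -1 \right)} \right)} 114 = -25 + \frac{\sqrt{\frac{2}{\frac{1}{2} \frac{1}{5 - -1}} + 4 \frac{1}{2 \left(5 - -1\right)}}}{2} \cdot 114 = -25 + \frac{\sqrt{\frac{2}{\frac{1}{2} \frac{1}{5 + 1}} + 4 \frac{1}{2 \left(5 + 1\right)}}}{2} \cdot 114 = -25 + \frac{\sqrt{\frac{2}{\frac{1}{2} \cdot \frac{1}{6}} + 4 \frac{1}{2 \cdot 6}}}{2} \cdot 114 = -25 + \frac{\sqrt{\frac{2}{\frac{1}{2} \cdot \frac{1}{6}} + 4 \cdot \frac{1}{2} \cdot \frac{1}{6}}}{2} \cdot 114 = -25 + \frac{\sqrt{2 \frac{1}{\frac{1}{12}} + 4 \cdot \frac{1}{12}}}{2} \cdot 114 = -25 + \frac{\sqrt{2 \cdot 12 + \frac{1}{3}}}{2} \cdot 114 = -25 + \frac{\sqrt{24 + \frac{1}{3}}}{2} \cdot 114 = -25 + \frac{\sqrt{\frac{73}{3}}}{2} \cdot 114 = -25 + \frac{\frac{1}{3} \sqrt{219}}{2} \cdot 114 = -25 + \frac{\sqrt{219}}{6} \cdot 114 = -25 + 19 \sqrt{219}$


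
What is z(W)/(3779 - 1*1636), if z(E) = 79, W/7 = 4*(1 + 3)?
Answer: 79/2143 ≈ 0.036864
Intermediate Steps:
W = 112 (W = 7*(4*(1 + 3)) = 7*(4*4) = 7*16 = 112)
z(W)/(3779 - 1*1636) = 79/(3779 - 1*1636) = 79/(3779 - 1636) = 79/2143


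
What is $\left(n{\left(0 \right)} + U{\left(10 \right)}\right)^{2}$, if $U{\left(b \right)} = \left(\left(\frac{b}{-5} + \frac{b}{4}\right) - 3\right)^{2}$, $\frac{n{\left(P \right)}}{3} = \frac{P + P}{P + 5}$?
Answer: $\frac{625}{16} \approx 39.063$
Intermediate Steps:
$n{\left(P \right)} = \frac{6 P}{5 + P}$ ($n{\left(P \right)} = 3 \frac{P + P}{P + 5} = 3 \frac{2 P}{5 + P} = \frac{6 P}{5 + P}$)
$U{\left(b \right)} = \left(-3 + \frac{b}{20}\right)^{2}$ ($U{\left(b \right)} = \left(\left(b \left(- \frac{1}{5}\right) + b \frac{1}{4}\right) - 3\right)^{2} = \left(\left(- \frac{b}{5} + \frac{b}{4}\right) - 3\right)^{2} = \left(\frac{b}{20} - 3\right)^{2} = \left(-3 + \frac{b}{20}\right)^{2}$)
$\left(n{\left(0 \right)} + U{\left(10 \right)}\right)^{2} = \left(6 \cdot 0 \frac{1}{5 + 0} + \frac{\left(-60 + 10\right)^{2}}{400}\right)^{2} = \left(6 \cdot 0 \cdot \frac{1}{5} + \frac{\left(-50\right)^{2}}{400}\right)^{2} = \left(6 \cdot 0 \cdot \frac{1}{5} + \frac{1}{400} \cdot 2500\right)^{2} = \left(0 + \frac{25}{4}\right)^{2} = \left(\frac{25}{4}\right)^{2} = \frac{625}{16}$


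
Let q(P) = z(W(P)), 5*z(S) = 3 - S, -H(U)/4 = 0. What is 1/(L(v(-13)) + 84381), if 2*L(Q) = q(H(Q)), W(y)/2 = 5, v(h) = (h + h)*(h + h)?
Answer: 10/843803 ≈ 1.1851e-5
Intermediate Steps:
H(U) = 0 (H(U) = -4*0 = 0)
v(h) = 4*h² (v(h) = (2*h)*(2*h) = 4*h²)
W(y) = 10 (W(y) = 2*5 = 10)
z(S) = ⅗ - S/5 (z(S) = (3 - S)/5 = ⅗ - S/5)
q(P) = -7/5 (q(P) = ⅗ - ⅕*10 = ⅗ - 2 = -7/5)
L(Q) = -7/10 (L(Q) = (½)*(-7/5) = -7/10)
1/(L(v(-13)) + 84381) = 1/(-7/10 + 84381) = 1/(843803/10) = 10/843803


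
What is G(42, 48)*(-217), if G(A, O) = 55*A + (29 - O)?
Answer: -497147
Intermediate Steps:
G(A, O) = 29 - O + 55*A
G(42, 48)*(-217) = (29 - 1*48 + 55*42)*(-217) = (29 - 48 + 2310)*(-217) = 2291*(-217) = -497147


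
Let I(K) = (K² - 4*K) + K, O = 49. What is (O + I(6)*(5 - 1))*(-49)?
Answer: -5929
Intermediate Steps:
I(K) = K² - 3*K
(O + I(6)*(5 - 1))*(-49) = (49 + (6*(-3 + 6))*(5 - 1))*(-49) = (49 + (6*3)*4)*(-49) = (49 + 18*4)*(-49) = (49 + 72)*(-49) = 121*(-49) = -5929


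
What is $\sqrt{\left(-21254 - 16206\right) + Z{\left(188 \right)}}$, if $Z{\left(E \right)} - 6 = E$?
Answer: $i \sqrt{37266} \approx 193.04 i$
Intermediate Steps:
$Z{\left(E \right)} = 6 + E$
$\sqrt{\left(-21254 - 16206\right) + Z{\left(188 \right)}} = \sqrt{\left(-21254 - 16206\right) + \left(6 + 188\right)} = \sqrt{\left(-21254 - 16206\right) + 194} = \sqrt{-37460 + 194} = \sqrt{-37266} = i \sqrt{37266}$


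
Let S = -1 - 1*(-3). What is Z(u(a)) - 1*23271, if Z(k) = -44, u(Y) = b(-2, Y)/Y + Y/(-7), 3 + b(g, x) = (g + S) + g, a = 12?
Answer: -23315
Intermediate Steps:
S = 2 (S = -1 + 3 = 2)
b(g, x) = -1 + 2*g (b(g, x) = -3 + ((g + 2) + g) = -3 + ((2 + g) + g) = -3 + (2 + 2*g) = -1 + 2*g)
u(Y) = -5/Y - Y/7 (u(Y) = (-1 + 2*(-2))/Y + Y/(-7) = (-1 - 4)/Y + Y*(-1/7) = -5/Y - Y/7)
Z(u(a)) - 1*23271 = -44 - 1*23271 = -44 - 23271 = -23315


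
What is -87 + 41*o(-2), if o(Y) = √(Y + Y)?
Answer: -87 + 82*I ≈ -87.0 + 82.0*I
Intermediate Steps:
o(Y) = √2*√Y (o(Y) = √(2*Y) = √2*√Y)
-87 + 41*o(-2) = -87 + 41*(√2*√(-2)) = -87 + 41*(√2*(I*√2)) = -87 + 41*(2*I) = -87 + 82*I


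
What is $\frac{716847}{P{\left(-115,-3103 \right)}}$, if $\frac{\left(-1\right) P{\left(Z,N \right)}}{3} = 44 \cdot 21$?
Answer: $- \frac{238949}{924} \approx -258.6$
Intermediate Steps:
$P{\left(Z,N \right)} = -2772$ ($P{\left(Z,N \right)} = - 3 \cdot 44 \cdot 21 = \left(-3\right) 924 = -2772$)
$\frac{716847}{P{\left(-115,-3103 \right)}} = \frac{716847}{-2772} = 716847 \left(- \frac{1}{2772}\right) = - \frac{238949}{924}$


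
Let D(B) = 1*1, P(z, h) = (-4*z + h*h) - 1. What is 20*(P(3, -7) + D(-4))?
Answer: 740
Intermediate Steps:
P(z, h) = -1 + h² - 4*z (P(z, h) = (-4*z + h²) - 1 = (h² - 4*z) - 1 = -1 + h² - 4*z)
D(B) = 1
20*(P(3, -7) + D(-4)) = 20*((-1 + (-7)² - 4*3) + 1) = 20*((-1 + 49 - 12) + 1) = 20*(36 + 1) = 20*37 = 740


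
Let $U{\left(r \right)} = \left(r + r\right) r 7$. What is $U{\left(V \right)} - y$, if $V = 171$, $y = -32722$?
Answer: $442096$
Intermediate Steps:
$U{\left(r \right)} = 14 r^{2}$ ($U{\left(r \right)} = 2 r r 7 = 2 r^{2} \cdot 7 = 14 r^{2}$)
$U{\left(V \right)} - y = 14 \cdot 171^{2} - -32722 = 14 \cdot 29241 + 32722 = 409374 + 32722 = 442096$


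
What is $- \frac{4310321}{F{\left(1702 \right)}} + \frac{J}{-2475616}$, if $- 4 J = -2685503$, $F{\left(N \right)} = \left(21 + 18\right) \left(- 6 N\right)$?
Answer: $\frac{800254781195}{75842971776} \approx 10.551$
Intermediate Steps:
$F{\left(N \right)} = - 234 N$ ($F{\left(N \right)} = 39 \left(- 6 N\right) = - 234 N$)
$J = \frac{2685503}{4}$ ($J = \left(- \frac{1}{4}\right) \left(-2685503\right) = \frac{2685503}{4} \approx 6.7138 \cdot 10^{5}$)
$- \frac{4310321}{F{\left(1702 \right)}} + \frac{J}{-2475616} = - \frac{4310321}{\left(-234\right) 1702} + \frac{2685503}{4 \left(-2475616\right)} = - \frac{4310321}{-398268} + \frac{2685503}{4} \left(- \frac{1}{2475616}\right) = \left(-4310321\right) \left(- \frac{1}{398268}\right) - \frac{2685503}{9902464} = \frac{4310321}{398268} - \frac{2685503}{9902464} = \frac{800254781195}{75842971776}$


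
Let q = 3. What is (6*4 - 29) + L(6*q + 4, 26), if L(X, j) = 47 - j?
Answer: 16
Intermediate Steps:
(6*4 - 29) + L(6*q + 4, 26) = (6*4 - 29) + (47 - 1*26) = (24 - 29) + (47 - 26) = -5 + 21 = 16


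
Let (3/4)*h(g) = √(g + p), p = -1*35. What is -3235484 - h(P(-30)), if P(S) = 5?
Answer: -3235484 - 4*I*√30/3 ≈ -3.2355e+6 - 7.303*I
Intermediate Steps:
p = -35
h(g) = 4*√(-35 + g)/3 (h(g) = 4*√(g - 35)/3 = 4*√(-35 + g)/3)
-3235484 - h(P(-30)) = -3235484 - 4*√(-35 + 5)/3 = -3235484 - 4*√(-30)/3 = -3235484 - 4*I*√30/3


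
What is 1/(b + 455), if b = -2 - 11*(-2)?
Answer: 1/475 ≈ 0.0021053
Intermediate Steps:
b = 20 (b = -2 + 22 = 20)
1/(b + 455) = 1/(20 + 455) = 1/475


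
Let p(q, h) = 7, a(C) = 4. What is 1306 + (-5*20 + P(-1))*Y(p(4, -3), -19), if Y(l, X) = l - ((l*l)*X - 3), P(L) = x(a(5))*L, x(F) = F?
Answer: -96558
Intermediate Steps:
P(L) = 4*L
Y(l, X) = 3 + l - X*l² (Y(l, X) = l - (l²*X - 3) = l - (X*l² - 3) = l - (-3 + X*l²) = l + (3 - X*l²) = 3 + l - X*l²)
1306 + (-5*20 + P(-1))*Y(p(4, -3), -19) = 1306 + (-5*20 + 4*(-1))*(3 + 7 - 1*(-19)*7²) = 1306 + (-100 - 4)*(3 + 7 - 1*(-19)*49) = 1306 - 104*(3 + 7 + 931) = 1306 - 104*941 = 1306 - 97864 = -96558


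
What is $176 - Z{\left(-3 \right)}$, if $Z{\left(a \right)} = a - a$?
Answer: $176$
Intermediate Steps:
$Z{\left(a \right)} = 0$
$176 - Z{\left(-3 \right)} = 176 - 0 = 176 + 0 = 176$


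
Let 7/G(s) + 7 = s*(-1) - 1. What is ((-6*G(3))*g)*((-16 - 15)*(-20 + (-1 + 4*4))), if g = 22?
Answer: 13020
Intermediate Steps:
G(s) = 7/(-8 - s) (G(s) = 7/(-7 + (s*(-1) - 1)) = 7/(-7 + (-s - 1)) = 7/(-7 + (-1 - s)) = 7/(-8 - s))
((-6*G(3))*g)*((-16 - 15)*(-20 + (-1 + 4*4))) = (-(-42)/(8 + 3)*22)*((-16 - 15)*(-20 + (-1 + 4*4))) = (-(-42)/11*22)*(-31*(-20 + (-1 + 16))) = (-(-42)/11*22)*(-31*(-20 + 15)) = (-6*(-7/11)*22)*(-31*(-5)) = ((42/11)*22)*155 = 84*155 = 13020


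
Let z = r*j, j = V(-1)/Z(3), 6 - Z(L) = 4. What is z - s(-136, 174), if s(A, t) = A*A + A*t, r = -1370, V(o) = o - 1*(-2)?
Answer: 4483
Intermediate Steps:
V(o) = 2 + o (V(o) = o + 2 = 2 + o)
s(A, t) = A**2 + A*t
Z(L) = 2 (Z(L) = 6 - 1*4 = 6 - 4 = 2)
j = 1/2 (j = (2 - 1)/2 = 1*(1/2) = 1/2 ≈ 0.50000)
z = -685 (z = -1370*1/2 = -685)
z - s(-136, 174) = -685 - (-136)*(-136 + 174) = -685 - (-136)*38 = -685 - 1*(-5168) = -685 + 5168 = 4483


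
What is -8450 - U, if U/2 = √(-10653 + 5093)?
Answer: -8450 - 4*I*√1390 ≈ -8450.0 - 149.13*I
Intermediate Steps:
U = 4*I*√1390 (U = 2*√(-10653 + 5093) = 2*√(-5560) = 2*(2*I*√1390) = 4*I*√1390 ≈ 149.13*I)
-8450 - U = -8450 - 4*I*√1390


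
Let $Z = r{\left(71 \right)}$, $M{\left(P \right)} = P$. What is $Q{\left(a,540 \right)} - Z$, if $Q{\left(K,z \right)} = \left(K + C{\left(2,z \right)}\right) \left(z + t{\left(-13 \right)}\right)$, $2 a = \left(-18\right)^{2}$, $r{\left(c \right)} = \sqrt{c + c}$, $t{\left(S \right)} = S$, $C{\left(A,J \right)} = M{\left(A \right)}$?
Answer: $86428 - \sqrt{142} \approx 86416.0$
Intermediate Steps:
$C{\left(A,J \right)} = A$
$r{\left(c \right)} = \sqrt{2} \sqrt{c}$ ($r{\left(c \right)} = \sqrt{2 c} = \sqrt{2} \sqrt{c}$)
$a = 162$ ($a = \frac{\left(-18\right)^{2}}{2} = \frac{1}{2} \cdot 324 = 162$)
$Q{\left(K,z \right)} = \left(-13 + z\right) \left(2 + K\right)$ ($Q{\left(K,z \right)} = \left(K + 2\right) \left(z - 13\right) = \left(2 + K\right) \left(-13 + z\right) = \left(-13 + z\right) \left(2 + K\right)$)
$Z = \sqrt{142}$ ($Z = \sqrt{2} \sqrt{71} = \sqrt{142} \approx 11.916$)
$Q{\left(a,540 \right)} - Z = \left(-26 - 2106 + 2 \cdot 540 + 162 \cdot 540\right) - \sqrt{142} = \left(-26 - 2106 + 1080 + 87480\right) - \sqrt{142} = 86428 - \sqrt{142}$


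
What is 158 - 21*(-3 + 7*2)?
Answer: -73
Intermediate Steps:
158 - 21*(-3 + 7*2) = 158 - 21*(-3 + 14) = 158 - 21*11 = 158 - 231 = -73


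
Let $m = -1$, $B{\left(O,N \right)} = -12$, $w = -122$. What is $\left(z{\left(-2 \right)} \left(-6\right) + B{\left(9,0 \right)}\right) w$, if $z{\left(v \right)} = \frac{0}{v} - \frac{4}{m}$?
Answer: $4392$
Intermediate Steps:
$z{\left(v \right)} = 4$ ($z{\left(v \right)} = \frac{0}{v} - \frac{4}{-1} = 0 - -4 = 0 + 4 = 4$)
$\left(z{\left(-2 \right)} \left(-6\right) + B{\left(9,0 \right)}\right) w = \left(4 \left(-6\right) - 12\right) \left(-122\right) = \left(-24 - 12\right) \left(-122\right) = \left(-36\right) \left(-122\right) = 4392$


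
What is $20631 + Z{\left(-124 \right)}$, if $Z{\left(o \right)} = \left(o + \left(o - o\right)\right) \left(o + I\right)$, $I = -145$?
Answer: $53987$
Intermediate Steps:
$Z{\left(o \right)} = o \left(-145 + o\right)$ ($Z{\left(o \right)} = \left(o + \left(o - o\right)\right) \left(o - 145\right) = \left(o + 0\right) \left(-145 + o\right) = o \left(-145 + o\right)$)
$20631 + Z{\left(-124 \right)} = 20631 - 124 \left(-145 - 124\right) = 20631 - -33356 = 20631 + 33356 = 53987$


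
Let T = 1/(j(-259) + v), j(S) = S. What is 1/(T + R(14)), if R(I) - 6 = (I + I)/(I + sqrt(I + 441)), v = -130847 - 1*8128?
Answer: 3218088569838/10623540276637 - 77544427024*sqrt(455)/10623540276637 ≈ 0.14722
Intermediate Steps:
v = -138975 (v = -130847 - 8128 = -138975)
R(I) = 6 + 2*I/(I + sqrt(441 + I)) (R(I) = 6 + (I + I)/(I + sqrt(I + 441)) = 6 + (2*I)/(I + sqrt(441 + I)) = 6 + 2*I/(I + sqrt(441 + I)))
T = -1/139234 (T = 1/(-259 - 138975) = 1/(-139234) = -1/139234 ≈ -7.1822e-6)
1/(T + R(14)) = 1/(-1/139234 + 2*(3*sqrt(441 + 14) + 4*14)/(14 + sqrt(441 + 14))) = 1/(-1/139234 + 2*(3*sqrt(455) + 56)/(14 + sqrt(455))) = 1/(-1/139234 + 2*(56 + 3*sqrt(455))/(14 + sqrt(455)))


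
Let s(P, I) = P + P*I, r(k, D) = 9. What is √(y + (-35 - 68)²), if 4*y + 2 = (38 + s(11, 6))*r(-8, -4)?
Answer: √43469/2 ≈ 104.25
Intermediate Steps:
s(P, I) = P + I*P
y = 1033/4 (y = -½ + ((38 + 11*(1 + 6))*9)/4 = -½ + ((38 + 11*7)*9)/4 = -½ + ((38 + 77)*9)/4 = -½ + (115*9)/4 = -½ + (¼)*1035 = -½ + 1035/4 = 1033/4 ≈ 258.25)
√(y + (-35 - 68)²) = √(1033/4 + (-35 - 68)²) = √(1033/4 + (-103)²) = √(1033/4 + 10609) = √(43469/4) = √43469/2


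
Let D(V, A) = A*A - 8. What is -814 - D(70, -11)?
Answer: -927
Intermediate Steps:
D(V, A) = -8 + A² (D(V, A) = A² - 8 = -8 + A²)
-814 - D(70, -11) = -814 - (-8 + (-11)²) = -814 - (-8 + 121) = -814 - 1*113 = -814 - 113 = -927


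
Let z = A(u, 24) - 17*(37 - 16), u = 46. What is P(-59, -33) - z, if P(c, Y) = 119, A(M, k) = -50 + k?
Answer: 502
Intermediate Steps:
z = -383 (z = (-50 + 24) - 17*(37 - 16) = -26 - 17*21 = -26 - 357 = -383)
P(-59, -33) - z = 119 - 1*(-383) = 119 + 383 = 502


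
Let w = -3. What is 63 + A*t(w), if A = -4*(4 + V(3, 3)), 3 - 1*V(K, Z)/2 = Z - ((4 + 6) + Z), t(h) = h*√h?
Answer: 63 + 360*I*√3 ≈ 63.0 + 623.54*I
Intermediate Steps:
t(h) = h^(3/2)
V(K, Z) = 26 (V(K, Z) = 6 - 2*(Z - ((4 + 6) + Z)) = 6 - 2*(Z - (10 + Z)) = 6 - 2*(Z + (-10 - Z)) = 6 - 2*(-10) = 6 + 20 = 26)
A = -120 (A = -4*(4 + 26) = -4*30 = -120)
63 + A*t(w) = 63 - (-360)*I*√3 = 63 + 360*I*√3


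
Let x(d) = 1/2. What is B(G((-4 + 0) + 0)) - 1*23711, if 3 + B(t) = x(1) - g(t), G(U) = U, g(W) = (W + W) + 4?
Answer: -47419/2 ≈ -23710.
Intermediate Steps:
x(d) = 1/2
g(W) = 4 + 2*W (g(W) = 2*W + 4 = 4 + 2*W)
B(t) = -13/2 - 2*t (B(t) = -3 + (1/2 - (4 + 2*t)) = -3 + (1/2 + (-4 - 2*t)) = -3 + (-7/2 - 2*t) = -13/2 - 2*t)
B(G((-4 + 0) + 0)) - 1*23711 = (-13/2 - 2*((-4 + 0) + 0)) - 1*23711 = (-13/2 - 2*(-4 + 0)) - 23711 = (-13/2 - 2*(-4)) - 23711 = (-13/2 + 8) - 23711 = 3/2 - 23711 = -47419/2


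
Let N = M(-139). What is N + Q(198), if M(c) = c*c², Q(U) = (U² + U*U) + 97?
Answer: -2607114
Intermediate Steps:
Q(U) = 97 + 2*U² (Q(U) = (U² + U²) + 97 = 2*U² + 97 = 97 + 2*U²)
M(c) = c³
N = -2685619 (N = (-139)³ = -2685619)
N + Q(198) = -2685619 + (97 + 2*198²) = -2685619 + (97 + 2*39204) = -2685619 + (97 + 78408) = -2685619 + 78505 = -2607114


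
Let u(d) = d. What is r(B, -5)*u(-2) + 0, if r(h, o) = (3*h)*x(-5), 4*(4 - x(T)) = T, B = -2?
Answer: 63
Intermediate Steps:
x(T) = 4 - T/4
r(h, o) = 63*h/4 (r(h, o) = (3*h)*(4 - ¼*(-5)) = (3*h)*(4 + 5/4) = (3*h)*(21/4) = 63*h/4)
r(B, -5)*u(-2) + 0 = ((63/4)*(-2))*(-2) + 0 = -63/2*(-2) + 0 = 63 + 0 = 63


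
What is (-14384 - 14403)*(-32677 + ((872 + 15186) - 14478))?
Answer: 895189339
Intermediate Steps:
(-14384 - 14403)*(-32677 + ((872 + 15186) - 14478)) = -28787*(-32677 + (16058 - 14478)) = -28787*(-32677 + 1580) = -28787*(-31097) = 895189339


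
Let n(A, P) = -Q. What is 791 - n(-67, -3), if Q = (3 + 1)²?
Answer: 807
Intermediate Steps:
Q = 16 (Q = 4² = 16)
n(A, P) = -16 (n(A, P) = -1*16 = -16)
791 - n(-67, -3) = 791 - 1*(-16) = 791 + 16 = 807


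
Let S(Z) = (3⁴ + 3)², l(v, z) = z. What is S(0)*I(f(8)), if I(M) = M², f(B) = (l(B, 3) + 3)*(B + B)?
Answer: 65028096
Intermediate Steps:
f(B) = 12*B (f(B) = (3 + 3)*(B + B) = 6*(2*B) = 12*B)
S(Z) = 7056 (S(Z) = (81 + 3)² = 84² = 7056)
S(0)*I(f(8)) = 7056*(12*8)² = 7056*96² = 7056*9216 = 65028096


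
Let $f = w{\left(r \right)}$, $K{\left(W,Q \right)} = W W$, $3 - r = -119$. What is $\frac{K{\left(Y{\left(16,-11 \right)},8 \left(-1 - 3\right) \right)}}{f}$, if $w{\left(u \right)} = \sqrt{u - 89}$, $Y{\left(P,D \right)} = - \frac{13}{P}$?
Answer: $\frac{169 \sqrt{33}}{8448} \approx 0.11492$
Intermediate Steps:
$r = 122$ ($r = 3 - -119 = 3 + 119 = 122$)
$w{\left(u \right)} = \sqrt{-89 + u}$
$K{\left(W,Q \right)} = W^{2}$
$f = \sqrt{33}$ ($f = \sqrt{-89 + 122} = \sqrt{33} \approx 5.7446$)
$\frac{K{\left(Y{\left(16,-11 \right)},8 \left(-1 - 3\right) \right)}}{f} = \frac{\left(- \frac{13}{16}\right)^{2}}{\sqrt{33}} = \left(\left(-13\right) \frac{1}{16}\right)^{2} \frac{\sqrt{33}}{33} = \left(- \frac{13}{16}\right)^{2} \frac{\sqrt{33}}{33} = \frac{169 \frac{\sqrt{33}}{33}}{256} = \frac{169 \sqrt{33}}{8448}$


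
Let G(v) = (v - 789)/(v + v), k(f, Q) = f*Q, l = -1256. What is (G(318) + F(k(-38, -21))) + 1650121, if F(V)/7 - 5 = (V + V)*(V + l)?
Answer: -734923597/212 ≈ -3.4666e+6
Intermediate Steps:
k(f, Q) = Q*f
F(V) = 35 + 14*V*(-1256 + V) (F(V) = 35 + 7*((V + V)*(V - 1256)) = 35 + 7*((2*V)*(-1256 + V)) = 35 + 7*(2*V*(-1256 + V)) = 35 + 14*V*(-1256 + V))
G(v) = (-789 + v)/(2*v) (G(v) = (-789 + v)/((2*v)) = (-789 + v)*(1/(2*v)) = (-789 + v)/(2*v))
(G(318) + F(k(-38, -21))) + 1650121 = ((½)*(-789 + 318)/318 + (35 - (-369264)*(-38) + 14*(-21*(-38))²)) + 1650121 = ((½)*(1/318)*(-471) + (35 - 17584*798 + 14*798²)) + 1650121 = (-157/212 + (35 - 14032032 + 14*636804)) + 1650121 = (-157/212 + (35 - 14032032 + 8915256)) + 1650121 = (-157/212 - 5116741) + 1650121 = -1084749249/212 + 1650121 = -734923597/212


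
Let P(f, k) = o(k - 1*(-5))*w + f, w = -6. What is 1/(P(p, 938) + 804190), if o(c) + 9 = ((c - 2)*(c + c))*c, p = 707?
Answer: -1/10040594757 ≈ -9.9596e-11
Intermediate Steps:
o(c) = -9 + 2*c²*(-2 + c) (o(c) = -9 + ((c - 2)*(c + c))*c = -9 + ((-2 + c)*(2*c))*c = -9 + (2*c*(-2 + c))*c = -9 + 2*c²*(-2 + c))
P(f, k) = 54 + f - 12*(5 + k)³ + 24*(5 + k)² (P(f, k) = (-9 - 4*(k - 1*(-5))² + 2*(k - 1*(-5))³)*(-6) + f = (-9 - 4*(k + 5)² + 2*(k + 5)³)*(-6) + f = (-9 - 4*(5 + k)² + 2*(5 + k)³)*(-6) + f = (54 - 12*(5 + k)³ + 24*(5 + k)²) + f = 54 + f - 12*(5 + k)³ + 24*(5 + k)²)
1/(P(p, 938) + 804190) = 1/((54 + 707 - 12*(5 + 938)³ + 24*(5 + 938)²) + 804190) = 1/((54 + 707 - 12*943³ + 24*943²) + 804190) = 1/((54 + 707 - 12*838561807 + 24*889249) + 804190) = 1/((54 + 707 - 10062741684 + 21341976) + 804190) = 1/(-10041398947 + 804190) = 1/(-10040594757) = -1/10040594757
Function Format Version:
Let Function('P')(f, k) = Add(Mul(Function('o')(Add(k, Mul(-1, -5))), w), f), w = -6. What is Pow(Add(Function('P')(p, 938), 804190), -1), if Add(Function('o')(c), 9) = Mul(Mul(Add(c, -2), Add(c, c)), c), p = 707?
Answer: Rational(-1, 10040594757) ≈ -9.9596e-11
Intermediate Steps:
Function('o')(c) = Add(-9, Mul(2, Pow(c, 2), Add(-2, c))) (Function('o')(c) = Add(-9, Mul(Mul(Add(c, -2), Add(c, c)), c)) = Add(-9, Mul(Mul(Add(-2, c), Mul(2, c)), c)) = Add(-9, Mul(Mul(2, c, Add(-2, c)), c)) = Add(-9, Mul(2, Pow(c, 2), Add(-2, c))))
Function('P')(f, k) = Add(54, f, Mul(-12, Pow(Add(5, k), 3)), Mul(24, Pow(Add(5, k), 2))) (Function('P')(f, k) = Add(Mul(Add(-9, Mul(-4, Pow(Add(k, Mul(-1, -5)), 2)), Mul(2, Pow(Add(k, Mul(-1, -5)), 3))), -6), f) = Add(Mul(Add(-9, Mul(-4, Pow(Add(k, 5), 2)), Mul(2, Pow(Add(k, 5), 3))), -6), f) = Add(Mul(Add(-9, Mul(-4, Pow(Add(5, k), 2)), Mul(2, Pow(Add(5, k), 3))), -6), f) = Add(Add(54, Mul(-12, Pow(Add(5, k), 3)), Mul(24, Pow(Add(5, k), 2))), f) = Add(54, f, Mul(-12, Pow(Add(5, k), 3)), Mul(24, Pow(Add(5, k), 2))))
Pow(Add(Function('P')(p, 938), 804190), -1) = Pow(Add(Add(54, 707, Mul(-12, Pow(Add(5, 938), 3)), Mul(24, Pow(Add(5, 938), 2))), 804190), -1) = Pow(Add(Add(54, 707, Mul(-12, Pow(943, 3)), Mul(24, Pow(943, 2))), 804190), -1) = Pow(Add(Add(54, 707, Mul(-12, 838561807), Mul(24, 889249)), 804190), -1) = Pow(Add(Add(54, 707, -10062741684, 21341976), 804190), -1) = Pow(Add(-10041398947, 804190), -1) = Pow(-10040594757, -1) = Rational(-1, 10040594757)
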